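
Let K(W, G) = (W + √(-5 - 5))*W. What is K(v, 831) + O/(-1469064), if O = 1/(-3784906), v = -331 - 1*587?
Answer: 4685772257465668417/5560269147984 - 918*I*√10 ≈ 8.4272e+5 - 2903.0*I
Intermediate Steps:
v = -918 (v = -331 - 587 = -918)
O = -1/3784906 ≈ -2.6421e-7
K(W, G) = W*(W + I*√10) (K(W, G) = (W + √(-10))*W = (W + I*√10)*W = W*(W + I*√10))
K(v, 831) + O/(-1469064) = -918*(-918 + I*√10) - 1/3784906/(-1469064) = (842724 - 918*I*√10) - 1/3784906*(-1/1469064) = (842724 - 918*I*√10) + 1/5560269147984 = 4685772257465668417/5560269147984 - 918*I*√10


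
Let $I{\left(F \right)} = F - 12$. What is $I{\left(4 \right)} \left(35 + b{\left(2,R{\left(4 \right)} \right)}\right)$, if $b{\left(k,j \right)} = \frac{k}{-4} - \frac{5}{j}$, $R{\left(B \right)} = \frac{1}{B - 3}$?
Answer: $-236$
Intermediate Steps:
$R{\left(B \right)} = \frac{1}{-3 + B}$
$I{\left(F \right)} = -12 + F$ ($I{\left(F \right)} = F - 12 = -12 + F$)
$b{\left(k,j \right)} = - \frac{5}{j} - \frac{k}{4}$ ($b{\left(k,j \right)} = k \left(- \frac{1}{4}\right) - \frac{5}{j} = - \frac{k}{4} - \frac{5}{j} = - \frac{5}{j} - \frac{k}{4}$)
$I{\left(4 \right)} \left(35 + b{\left(2,R{\left(4 \right)} \right)}\right) = \left(-12 + 4\right) \left(35 - \left(\frac{1}{2} + \frac{5}{\frac{1}{-3 + 4}}\right)\right) = - 8 \left(35 - \left(\frac{1}{2} + \frac{5}{1^{-1}}\right)\right) = - 8 \left(35 - \left(\frac{1}{2} + \frac{5}{1}\right)\right) = - 8 \left(35 - \frac{11}{2}\right) = \left(-8\right) \frac{59}{2} = -236$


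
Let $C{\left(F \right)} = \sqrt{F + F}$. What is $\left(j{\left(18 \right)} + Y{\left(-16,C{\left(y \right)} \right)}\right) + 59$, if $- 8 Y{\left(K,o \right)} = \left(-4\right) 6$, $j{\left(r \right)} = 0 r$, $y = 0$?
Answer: $62$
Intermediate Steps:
$C{\left(F \right)} = \sqrt{2} \sqrt{F}$ ($C{\left(F \right)} = \sqrt{2 F} = \sqrt{2} \sqrt{F}$)
$j{\left(r \right)} = 0$
$Y{\left(K,o \right)} = 3$ ($Y{\left(K,o \right)} = - \frac{\left(-4\right) 6}{8} = \left(- \frac{1}{8}\right) \left(-24\right) = 3$)
$\left(j{\left(18 \right)} + Y{\left(-16,C{\left(y \right)} \right)}\right) + 59 = \left(0 + 3\right) + 59 = 3 + 59 = 62$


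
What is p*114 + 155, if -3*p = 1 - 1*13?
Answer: 611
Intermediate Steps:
p = 4 (p = -(1 - 1*13)/3 = -(1 - 13)/3 = -⅓*(-12) = 4)
p*114 + 155 = 4*114 + 155 = 456 + 155 = 611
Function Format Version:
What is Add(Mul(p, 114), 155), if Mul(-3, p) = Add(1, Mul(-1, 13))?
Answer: 611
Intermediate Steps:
p = 4 (p = Mul(Rational(-1, 3), Add(1, Mul(-1, 13))) = Mul(Rational(-1, 3), Add(1, -13)) = Mul(Rational(-1, 3), -12) = 4)
Add(Mul(p, 114), 155) = Add(Mul(4, 114), 155) = Add(456, 155) = 611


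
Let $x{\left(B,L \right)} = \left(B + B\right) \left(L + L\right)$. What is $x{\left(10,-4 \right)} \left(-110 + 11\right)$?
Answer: $15840$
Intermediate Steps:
$x{\left(B,L \right)} = 4 B L$ ($x{\left(B,L \right)} = 2 B 2 L = 4 B L$)
$x{\left(10,-4 \right)} \left(-110 + 11\right) = 4 \cdot 10 \left(-4\right) \left(-110 + 11\right) = \left(-160\right) \left(-99\right) = 15840$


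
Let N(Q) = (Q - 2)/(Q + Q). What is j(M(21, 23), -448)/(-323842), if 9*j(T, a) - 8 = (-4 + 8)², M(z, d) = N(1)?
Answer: -4/485763 ≈ -8.2345e-6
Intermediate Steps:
N(Q) = (-2 + Q)/(2*Q) (N(Q) = (-2 + Q)/((2*Q)) = (-2 + Q)*(1/(2*Q)) = (-2 + Q)/(2*Q))
M(z, d) = -½ (M(z, d) = (½)*(-2 + 1)/1 = (½)*1*(-1) = -½)
j(T, a) = 8/3 (j(T, a) = 8/9 + (-4 + 8)²/9 = 8/9 + (⅑)*4² = 8/9 + (⅑)*16 = 8/9 + 16/9 = 8/3)
j(M(21, 23), -448)/(-323842) = (8/3)/(-323842) = (8/3)*(-1/323842) = -4/485763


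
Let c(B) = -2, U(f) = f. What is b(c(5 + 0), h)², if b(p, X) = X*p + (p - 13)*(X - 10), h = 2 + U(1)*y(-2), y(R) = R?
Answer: 22500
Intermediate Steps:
h = 0 (h = 2 + 1*(-2) = 2 - 2 = 0)
b(p, X) = X*p + (-13 + p)*(-10 + X)
b(c(5 + 0), h)² = (130 - 13*0 - 10*(-2) + 2*0*(-2))² = (130 + 0 + 20 + 0)² = 150² = 22500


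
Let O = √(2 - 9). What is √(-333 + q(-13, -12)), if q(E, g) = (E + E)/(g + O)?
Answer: √((3970 - 333*I*√7)/(-12 + I*√7)) ≈ 0.0125 + 18.192*I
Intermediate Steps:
O = I*√7 (O = √(-7) = I*√7 ≈ 2.6458*I)
q(E, g) = 2*E/(g + I*√7) (q(E, g) = (E + E)/(g + I*√7) = (2*E)/(g + I*√7) = 2*E/(g + I*√7))
√(-333 + q(-13, -12)) = √(-333 + 2*(-13)/(-12 + I*√7)) = √(-333 - 26/(-12 + I*√7))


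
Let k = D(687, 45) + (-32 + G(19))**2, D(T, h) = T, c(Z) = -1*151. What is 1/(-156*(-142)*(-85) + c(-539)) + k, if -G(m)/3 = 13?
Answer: 10786230687/1883071 ≈ 5728.0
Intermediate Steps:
c(Z) = -151
G(m) = -39 (G(m) = -3*13 = -39)
k = 5728 (k = 687 + (-32 - 39)**2 = 687 + (-71)**2 = 687 + 5041 = 5728)
1/(-156*(-142)*(-85) + c(-539)) + k = 1/(-156*(-142)*(-85) - 151) + 5728 = 1/(22152*(-85) - 151) + 5728 = 1/(-1882920 - 151) + 5728 = 1/(-1883071) + 5728 = -1/1883071 + 5728 = 10786230687/1883071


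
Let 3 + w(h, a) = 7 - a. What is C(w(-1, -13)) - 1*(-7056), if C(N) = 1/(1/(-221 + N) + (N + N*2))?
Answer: 73403772/10403 ≈ 7056.0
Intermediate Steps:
w(h, a) = 4 - a (w(h, a) = -3 + (7 - a) = 4 - a)
C(N) = 1/(1/(-221 + N) + 3*N) (C(N) = 1/(1/(-221 + N) + (N + 2*N)) = 1/(1/(-221 + N) + 3*N))
C(w(-1, -13)) - 1*(-7056) = (-221 + (4 - 1*(-13)))/(1 - 663*(4 - 1*(-13)) + 3*(4 - 1*(-13))**2) - 1*(-7056) = (-221 + (4 + 13))/(1 - 663*(4 + 13) + 3*(4 + 13)**2) + 7056 = (-221 + 17)/(1 - 663*17 + 3*17**2) + 7056 = -204/(1 - 11271 + 3*289) + 7056 = -204/(1 - 11271 + 867) + 7056 = -204/(-10403) + 7056 = -1/10403*(-204) + 7056 = 204/10403 + 7056 = 73403772/10403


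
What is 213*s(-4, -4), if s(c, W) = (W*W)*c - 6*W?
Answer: -8520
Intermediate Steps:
s(c, W) = -6*W + c*W² (s(c, W) = W²*c - 6*W = c*W² - 6*W = -6*W + c*W²)
213*s(-4, -4) = 213*(-4*(-6 - 4*(-4))) = 213*(-4*(-6 + 16)) = 213*(-4*10) = 213*(-40) = -8520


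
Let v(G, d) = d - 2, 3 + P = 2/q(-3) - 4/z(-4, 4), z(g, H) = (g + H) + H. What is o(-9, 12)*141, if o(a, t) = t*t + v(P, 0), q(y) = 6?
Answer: 20022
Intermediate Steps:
z(g, H) = g + 2*H (z(g, H) = (H + g) + H = g + 2*H)
P = -11/3 (P = -3 + (2/6 - 4/(-4 + 2*4)) = -3 + (2*(⅙) - 4/(-4 + 8)) = -3 + (⅓ - 4/4) = -3 + (⅓ - 4*¼) = -3 + (⅓ - 1) = -3 - ⅔ = -11/3 ≈ -3.6667)
v(G, d) = -2 + d
o(a, t) = -2 + t² (o(a, t) = t*t + (-2 + 0) = t² - 2 = -2 + t²)
o(-9, 12)*141 = (-2 + 12²)*141 = (-2 + 144)*141 = 142*141 = 20022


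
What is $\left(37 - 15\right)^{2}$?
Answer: $484$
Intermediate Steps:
$\left(37 - 15\right)^{2} = 22^{2} = 484$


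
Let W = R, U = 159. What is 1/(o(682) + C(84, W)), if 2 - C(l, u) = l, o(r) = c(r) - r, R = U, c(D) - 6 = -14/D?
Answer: -341/258485 ≈ -0.0013192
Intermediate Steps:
c(D) = 6 - 14/D
R = 159
W = 159
o(r) = 6 - r - 14/r (o(r) = (6 - 14/r) - r = 6 - r - 14/r)
C(l, u) = 2 - l
1/(o(682) + C(84, W)) = 1/((6 - 1*682 - 14/682) + (2 - 1*84)) = 1/((6 - 682 - 14*1/682) + (2 - 84)) = 1/((6 - 682 - 7/341) - 82) = 1/(-230523/341 - 82) = 1/(-258485/341) = -341/258485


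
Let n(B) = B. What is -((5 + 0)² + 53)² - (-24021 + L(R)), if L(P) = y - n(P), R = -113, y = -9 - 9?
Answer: 17842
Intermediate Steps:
y = -18
L(P) = -18 - P
-((5 + 0)² + 53)² - (-24021 + L(R)) = -((5 + 0)² + 53)² - (-24021 + (-18 - 1*(-113))) = -(5² + 53)² - (-24021 + (-18 + 113)) = -(25 + 53)² - (-24021 + 95) = -1*78² - 1*(-23926) = -1*6084 + 23926 = -6084 + 23926 = 17842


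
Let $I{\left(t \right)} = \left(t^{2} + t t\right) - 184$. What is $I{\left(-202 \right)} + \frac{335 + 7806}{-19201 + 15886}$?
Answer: $\frac{269912419}{3315} \approx 81422.0$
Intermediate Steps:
$I{\left(t \right)} = -184 + 2 t^{2}$ ($I{\left(t \right)} = \left(t^{2} + t^{2}\right) - 184 = 2 t^{2} - 184 = -184 + 2 t^{2}$)
$I{\left(-202 \right)} + \frac{335 + 7806}{-19201 + 15886} = \left(-184 + 2 \left(-202\right)^{2}\right) + \frac{335 + 7806}{-19201 + 15886} = \left(-184 + 2 \cdot 40804\right) + \frac{8141}{-3315} = \left(-184 + 81608\right) + 8141 \left(- \frac{1}{3315}\right) = 81424 - \frac{8141}{3315} = \frac{269912419}{3315}$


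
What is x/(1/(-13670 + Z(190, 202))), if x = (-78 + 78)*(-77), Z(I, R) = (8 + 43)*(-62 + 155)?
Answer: 0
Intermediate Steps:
Z(I, R) = 4743 (Z(I, R) = 51*93 = 4743)
x = 0 (x = 0*(-77) = 0)
x/(1/(-13670 + Z(190, 202))) = 0/(1/(-13670 + 4743)) = 0/(1/(-8927)) = 0/(-1/8927) = 0*(-8927) = 0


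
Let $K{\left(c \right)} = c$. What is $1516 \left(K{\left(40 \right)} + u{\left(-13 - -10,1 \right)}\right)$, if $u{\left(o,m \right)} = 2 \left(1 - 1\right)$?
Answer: $60640$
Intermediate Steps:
$u{\left(o,m \right)} = 0$ ($u{\left(o,m \right)} = 2 \left(1 - 1\right) = 2 \cdot 0 = 0$)
$1516 \left(K{\left(40 \right)} + u{\left(-13 - -10,1 \right)}\right) = 1516 \left(40 + 0\right) = 1516 \cdot 40 = 60640$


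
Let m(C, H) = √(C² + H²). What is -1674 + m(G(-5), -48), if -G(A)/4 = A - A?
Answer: -1626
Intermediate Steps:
G(A) = 0 (G(A) = -4*(A - A) = -4*0 = 0)
-1674 + m(G(-5), -48) = -1674 + √(0² + (-48)²) = -1674 + √(0 + 2304) = -1674 + √2304 = -1674 + 48 = -1626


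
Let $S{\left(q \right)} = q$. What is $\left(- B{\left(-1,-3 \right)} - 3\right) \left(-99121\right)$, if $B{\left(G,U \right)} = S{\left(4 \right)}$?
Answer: $693847$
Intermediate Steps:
$B{\left(G,U \right)} = 4$
$\left(- B{\left(-1,-3 \right)} - 3\right) \left(-99121\right) = \left(\left(-1\right) 4 - 3\right) \left(-99121\right) = \left(-4 - 3\right) \left(-99121\right) = \left(-7\right) \left(-99121\right) = 693847$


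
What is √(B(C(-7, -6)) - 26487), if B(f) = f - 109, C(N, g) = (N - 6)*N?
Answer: 3*I*√2945 ≈ 162.8*I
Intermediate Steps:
C(N, g) = N*(-6 + N) (C(N, g) = (-6 + N)*N = N*(-6 + N))
B(f) = -109 + f
√(B(C(-7, -6)) - 26487) = √((-109 - 7*(-6 - 7)) - 26487) = √((-109 - 7*(-13)) - 26487) = √((-109 + 91) - 26487) = √(-18 - 26487) = √(-26505) = 3*I*√2945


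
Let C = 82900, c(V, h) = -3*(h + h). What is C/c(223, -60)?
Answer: 4145/18 ≈ 230.28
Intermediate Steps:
c(V, h) = -6*h
C/c(223, -60) = 82900/((-6*(-60))) = 82900/360 = 82900*(1/360) = 4145/18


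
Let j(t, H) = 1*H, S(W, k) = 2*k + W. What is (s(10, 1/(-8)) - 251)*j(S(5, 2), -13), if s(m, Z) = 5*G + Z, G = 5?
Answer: 23517/8 ≈ 2939.6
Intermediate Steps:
S(W, k) = W + 2*k
j(t, H) = H
s(m, Z) = 25 + Z (s(m, Z) = 5*5 + Z = 25 + Z)
(s(10, 1/(-8)) - 251)*j(S(5, 2), -13) = ((25 + 1/(-8)) - 251)*(-13) = ((25 - 1/8) - 251)*(-13) = (199/8 - 251)*(-13) = -1809/8*(-13) = 23517/8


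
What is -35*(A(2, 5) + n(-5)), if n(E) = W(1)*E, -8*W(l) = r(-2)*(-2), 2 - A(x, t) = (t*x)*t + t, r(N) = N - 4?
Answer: 3185/2 ≈ 1592.5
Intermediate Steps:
r(N) = -4 + N
A(x, t) = 2 - t - x*t² (A(x, t) = 2 - ((t*x)*t + t) = 2 - (x*t² + t) = 2 - (t + x*t²) = 2 + (-t - x*t²) = 2 - t - x*t²)
W(l) = -3/2 (W(l) = -(-4 - 2)*(-2)/8 = -(-3)*(-2)/4 = -⅛*12 = -3/2)
n(E) = -3*E/2
-35*(A(2, 5) + n(-5)) = -35*((2 - 1*5 - 1*2*5²) - 3/2*(-5)) = -35*((2 - 5 - 1*2*25) + 15/2) = -35*((2 - 5 - 50) + 15/2) = -35*(-53 + 15/2) = -35*(-91/2) = 3185/2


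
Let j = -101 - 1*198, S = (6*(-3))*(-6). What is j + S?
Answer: -191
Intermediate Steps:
S = 108 (S = -18*(-6) = 108)
j = -299 (j = -101 - 198 = -299)
j + S = -299 + 108 = -191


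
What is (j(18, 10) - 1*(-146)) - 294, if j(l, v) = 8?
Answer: -140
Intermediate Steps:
(j(18, 10) - 1*(-146)) - 294 = (8 - 1*(-146)) - 294 = (8 + 146) - 294 = 154 - 294 = -140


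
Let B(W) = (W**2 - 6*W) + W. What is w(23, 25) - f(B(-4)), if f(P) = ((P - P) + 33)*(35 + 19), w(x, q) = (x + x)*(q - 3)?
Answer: -770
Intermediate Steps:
w(x, q) = 2*x*(-3 + q) (w(x, q) = (2*x)*(-3 + q) = 2*x*(-3 + q))
B(W) = W**2 - 5*W
f(P) = 1782 (f(P) = (0 + 33)*54 = 33*54 = 1782)
w(23, 25) - f(B(-4)) = 2*23*(-3 + 25) - 1*1782 = 2*23*22 - 1782 = 1012 - 1782 = -770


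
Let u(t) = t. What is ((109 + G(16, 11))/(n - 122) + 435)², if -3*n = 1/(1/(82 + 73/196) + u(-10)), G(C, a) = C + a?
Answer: 655382253398505844689/3481332649946761 ≈ 1.8826e+5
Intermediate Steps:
n = 16145/483762 (n = -1/(3*(1/(82 + 73/196) - 10)) = -1/(3*(1/(16145/196) - 10)) = -1/(3*(196/16145 - 10)) = -1/(3*(-161254/16145)) = -⅓*(-16145/161254) = 16145/483762 ≈ 0.033374)
((109 + G(16, 11))/(n - 122) + 435)² = ((109 + (16 + 11))/(16145/483762 - 122) + 435)² = ((109 + 27)/(-59002819/483762) + 435)² = (136*(-483762/59002819) + 435)² = (-65791632/59002819 + 435)² = (25600434633/59002819)² = 655382253398505844689/3481332649946761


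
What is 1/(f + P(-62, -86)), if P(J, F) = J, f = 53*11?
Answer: 1/521 ≈ 0.0019194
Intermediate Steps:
f = 583
1/(f + P(-62, -86)) = 1/(583 - 62) = 1/521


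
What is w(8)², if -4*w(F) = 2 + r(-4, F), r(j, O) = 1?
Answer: 9/16 ≈ 0.56250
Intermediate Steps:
w(F) = -¾ (w(F) = -(2 + 1)/4 = -¼*3 = -¾)
w(8)² = (-¾)² = 9/16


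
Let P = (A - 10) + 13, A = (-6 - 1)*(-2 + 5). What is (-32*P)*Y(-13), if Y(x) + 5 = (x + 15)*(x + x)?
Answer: -32832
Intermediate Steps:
A = -21 (A = -7*3 = -21)
Y(x) = -5 + 2*x*(15 + x) (Y(x) = -5 + (x + 15)*(x + x) = -5 + (15 + x)*(2*x) = -5 + 2*x*(15 + x))
P = -18 (P = (-21 - 10) + 13 = -31 + 13 = -18)
(-32*P)*Y(-13) = (-32*(-18))*(-5 + 2*(-13)² + 30*(-13)) = 576*(-5 + 2*169 - 390) = 576*(-5 + 338 - 390) = 576*(-57) = -32832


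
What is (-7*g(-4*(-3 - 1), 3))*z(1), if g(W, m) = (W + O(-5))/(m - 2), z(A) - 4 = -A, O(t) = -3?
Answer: -273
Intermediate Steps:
z(A) = 4 - A
g(W, m) = (-3 + W)/(-2 + m) (g(W, m) = (W - 3)/(m - 2) = (-3 + W)/(-2 + m))
(-7*g(-4*(-3 - 1), 3))*z(1) = (-7*(-3 - 4*(-3 - 1))/(-2 + 3))*(4 - 1*1) = (-7*(-3 - 4*(-4))/1)*(4 - 1) = -7*(-3 + 16)*3 = -7*13*3 = -91*3 = -273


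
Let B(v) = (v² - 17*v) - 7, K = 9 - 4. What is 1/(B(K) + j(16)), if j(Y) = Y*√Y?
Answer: -⅓ ≈ -0.33333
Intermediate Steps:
K = 5
j(Y) = Y^(3/2)
B(v) = -7 + v² - 17*v
1/(B(K) + j(16)) = 1/((-7 + 5² - 17*5) + 16^(3/2)) = 1/((-7 + 25 - 85) + 64) = 1/(-67 + 64) = 1/(-3) = -⅓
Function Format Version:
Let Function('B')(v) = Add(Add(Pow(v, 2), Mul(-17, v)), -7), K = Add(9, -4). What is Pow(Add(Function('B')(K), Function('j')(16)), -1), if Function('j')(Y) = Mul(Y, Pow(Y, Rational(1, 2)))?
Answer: Rational(-1, 3) ≈ -0.33333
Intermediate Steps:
K = 5
Function('j')(Y) = Pow(Y, Rational(3, 2))
Function('B')(v) = Add(-7, Pow(v, 2), Mul(-17, v))
Pow(Add(Function('B')(K), Function('j')(16)), -1) = Pow(Add(Add(-7, Pow(5, 2), Mul(-17, 5)), Pow(16, Rational(3, 2))), -1) = Pow(Add(Add(-7, 25, -85), 64), -1) = Pow(Add(-67, 64), -1) = Pow(-3, -1) = Rational(-1, 3)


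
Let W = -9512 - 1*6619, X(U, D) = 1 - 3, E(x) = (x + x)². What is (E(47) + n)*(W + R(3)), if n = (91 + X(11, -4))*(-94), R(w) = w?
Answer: -7580160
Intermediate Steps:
E(x) = 4*x² (E(x) = (2*x)² = 4*x²)
X(U, D) = -2
n = -8366 (n = (91 - 2)*(-94) = 89*(-94) = -8366)
W = -16131 (W = -9512 - 6619 = -16131)
(E(47) + n)*(W + R(3)) = (4*47² - 8366)*(-16131 + 3) = (4*2209 - 8366)*(-16128) = (8836 - 8366)*(-16128) = 470*(-16128) = -7580160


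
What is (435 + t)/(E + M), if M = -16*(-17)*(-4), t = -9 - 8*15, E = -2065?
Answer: -102/1051 ≈ -0.097050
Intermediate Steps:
t = -129 (t = -9 - 120 = -129)
M = -1088 (M = 272*(-4) = -1088)
(435 + t)/(E + M) = (435 - 129)/(-2065 - 1088) = 306/(-3153) = 306*(-1/3153) = -102/1051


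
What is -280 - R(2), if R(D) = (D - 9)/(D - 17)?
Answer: -4207/15 ≈ -280.47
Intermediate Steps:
R(D) = (-9 + D)/(-17 + D)
-280 - R(2) = -280 - (-9 + 2)/(-17 + 2) = -280 - (-7)/(-15) = -280 - (-1)*(-7)/15 = -280 - 1*7/15 = -280 - 7/15 = -4207/15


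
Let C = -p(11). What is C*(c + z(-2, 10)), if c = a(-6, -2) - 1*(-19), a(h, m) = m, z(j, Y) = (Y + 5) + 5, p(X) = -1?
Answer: 37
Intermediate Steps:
z(j, Y) = 10 + Y (z(j, Y) = (5 + Y) + 5 = 10 + Y)
c = 17 (c = -2 - 1*(-19) = -2 + 19 = 17)
C = 1 (C = -1*(-1) = 1)
C*(c + z(-2, 10)) = 1*(17 + (10 + 10)) = 1*(17 + 20) = 1*37 = 37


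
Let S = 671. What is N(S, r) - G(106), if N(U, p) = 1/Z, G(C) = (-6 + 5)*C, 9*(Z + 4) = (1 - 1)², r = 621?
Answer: 423/4 ≈ 105.75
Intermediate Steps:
Z = -4 (Z = -4 + (1 - 1)²/9 = -4 + (⅑)*0² = -4 + (⅑)*0 = -4 + 0 = -4)
G(C) = -C
N(U, p) = -¼ (N(U, p) = 1/(-4) = -¼)
N(S, r) - G(106) = -¼ - (-1)*106 = -¼ - 1*(-106) = -¼ + 106 = 423/4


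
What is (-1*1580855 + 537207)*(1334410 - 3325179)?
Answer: 2077662085312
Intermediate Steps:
(-1*1580855 + 537207)*(1334410 - 3325179) = (-1580855 + 537207)*(-1990769) = -1043648*(-1990769) = 2077662085312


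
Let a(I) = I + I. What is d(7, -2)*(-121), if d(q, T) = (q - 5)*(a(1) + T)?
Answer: 0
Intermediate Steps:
a(I) = 2*I
d(q, T) = (-5 + q)*(2 + T) (d(q, T) = (q - 5)*(2*1 + T) = (-5 + q)*(2 + T))
d(7, -2)*(-121) = (-10 - 5*(-2) + 2*7 - 2*7)*(-121) = (-10 + 10 + 14 - 14)*(-121) = 0*(-121) = 0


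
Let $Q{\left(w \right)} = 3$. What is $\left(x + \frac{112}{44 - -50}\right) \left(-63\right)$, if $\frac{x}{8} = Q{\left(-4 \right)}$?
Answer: $- \frac{74592}{47} \approx -1587.1$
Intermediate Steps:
$x = 24$ ($x = 8 \cdot 3 = 24$)
$\left(x + \frac{112}{44 - -50}\right) \left(-63\right) = \left(24 + \frac{112}{44 - -50}\right) \left(-63\right) = \left(24 + \frac{112}{44 + 50}\right) \left(-63\right) = \left(24 + \frac{112}{94}\right) \left(-63\right) = \left(24 + 112 \cdot \frac{1}{94}\right) \left(-63\right) = \left(24 + \frac{56}{47}\right) \left(-63\right) = \frac{1184}{47} \left(-63\right) = - \frac{74592}{47}$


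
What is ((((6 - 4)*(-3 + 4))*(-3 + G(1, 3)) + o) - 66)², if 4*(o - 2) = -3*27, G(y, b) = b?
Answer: 113569/16 ≈ 7098.1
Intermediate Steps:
o = -73/4 (o = 2 + (-3*27)/4 = 2 + (¼)*(-81) = 2 - 81/4 = -73/4 ≈ -18.250)
((((6 - 4)*(-3 + 4))*(-3 + G(1, 3)) + o) - 66)² = ((((6 - 4)*(-3 + 4))*(-3 + 3) - 73/4) - 66)² = (((2*1)*0 - 73/4) - 66)² = ((2*0 - 73/4) - 66)² = ((0 - 73/4) - 66)² = (-73/4 - 66)² = (-337/4)² = 113569/16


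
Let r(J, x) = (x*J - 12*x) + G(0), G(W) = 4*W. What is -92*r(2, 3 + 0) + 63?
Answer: 2823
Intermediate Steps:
r(J, x) = -12*x + J*x (r(J, x) = (x*J - 12*x) + 4*0 = (J*x - 12*x) + 0 = (-12*x + J*x) + 0 = -12*x + J*x)
-92*r(2, 3 + 0) + 63 = -92*(3 + 0)*(-12 + 2) + 63 = -276*(-10) + 63 = -92*(-30) + 63 = 2760 + 63 = 2823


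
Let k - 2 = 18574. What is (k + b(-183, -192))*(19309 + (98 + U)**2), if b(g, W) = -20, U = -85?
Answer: 361433768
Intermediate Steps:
k = 18576 (k = 2 + 18574 = 18576)
(k + b(-183, -192))*(19309 + (98 + U)**2) = (18576 - 20)*(19309 + (98 - 85)**2) = 18556*(19309 + 13**2) = 18556*(19309 + 169) = 18556*19478 = 361433768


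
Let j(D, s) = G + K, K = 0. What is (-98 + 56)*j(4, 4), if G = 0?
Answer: 0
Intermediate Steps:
j(D, s) = 0 (j(D, s) = 0 + 0 = 0)
(-98 + 56)*j(4, 4) = (-98 + 56)*0 = -42*0 = 0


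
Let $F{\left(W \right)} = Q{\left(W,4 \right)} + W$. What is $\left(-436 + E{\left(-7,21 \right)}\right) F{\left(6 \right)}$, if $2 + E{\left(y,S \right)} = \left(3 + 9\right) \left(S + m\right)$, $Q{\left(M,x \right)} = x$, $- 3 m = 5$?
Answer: $-2060$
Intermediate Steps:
$m = - \frac{5}{3}$ ($m = \left(- \frac{1}{3}\right) 5 = - \frac{5}{3} \approx -1.6667$)
$E{\left(y,S \right)} = -22 + 12 S$ ($E{\left(y,S \right)} = -2 + \left(3 + 9\right) \left(S - \frac{5}{3}\right) = -2 + 12 \left(- \frac{5}{3} + S\right) = -2 + \left(-20 + 12 S\right) = -22 + 12 S$)
$F{\left(W \right)} = 4 + W$
$\left(-436 + E{\left(-7,21 \right)}\right) F{\left(6 \right)} = \left(-436 + \left(-22 + 12 \cdot 21\right)\right) \left(4 + 6\right) = \left(-436 + \left(-22 + 252\right)\right) 10 = \left(-436 + 230\right) 10 = \left(-206\right) 10 = -2060$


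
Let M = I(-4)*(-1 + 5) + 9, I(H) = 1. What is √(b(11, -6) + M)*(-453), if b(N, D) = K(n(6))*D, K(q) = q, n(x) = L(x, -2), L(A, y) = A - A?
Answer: -453*√13 ≈ -1633.3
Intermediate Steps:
L(A, y) = 0
n(x) = 0
M = 13 (M = 1*(-1 + 5) + 9 = 1*4 + 9 = 4 + 9 = 13)
b(N, D) = 0 (b(N, D) = 0*D = 0)
√(b(11, -6) + M)*(-453) = √(0 + 13)*(-453) = √13*(-453) = -453*√13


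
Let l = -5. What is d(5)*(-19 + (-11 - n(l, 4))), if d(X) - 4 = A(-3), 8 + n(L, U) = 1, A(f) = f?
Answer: -23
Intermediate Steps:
n(L, U) = -7 (n(L, U) = -8 + 1 = -7)
d(X) = 1 (d(X) = 4 - 3 = 1)
d(5)*(-19 + (-11 - n(l, 4))) = 1*(-19 + (-11 - 1*(-7))) = 1*(-19 + (-11 + 7)) = 1*(-19 - 4) = 1*(-23) = -23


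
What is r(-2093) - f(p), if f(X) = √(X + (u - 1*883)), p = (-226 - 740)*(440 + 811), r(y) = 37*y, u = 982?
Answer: -77441 - 3*I*√134263 ≈ -77441.0 - 1099.3*I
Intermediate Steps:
p = -1208466 (p = -966*1251 = -1208466)
f(X) = √(99 + X) (f(X) = √(X + (982 - 1*883)) = √(X + (982 - 883)) = √(X + 99) = √(99 + X))
r(-2093) - f(p) = 37*(-2093) - √(99 - 1208466) = -77441 - √(-1208367) = -77441 - 3*I*√134263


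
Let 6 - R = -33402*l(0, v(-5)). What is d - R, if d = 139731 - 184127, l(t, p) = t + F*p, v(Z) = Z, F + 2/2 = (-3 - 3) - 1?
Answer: -1380482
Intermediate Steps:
F = -8 (F = -1 + ((-3 - 3) - 1) = -1 + (-6 - 1) = -1 - 7 = -8)
l(t, p) = t - 8*p
d = -44396
R = 1336086 (R = 6 - (-33402)*(0 - 8*(-5)) = 6 - (-33402)*(0 + 40) = 6 - (-33402)*40 = 6 - 1*(-1336080) = 6 + 1336080 = 1336086)
d - R = -44396 - 1*1336086 = -44396 - 1336086 = -1380482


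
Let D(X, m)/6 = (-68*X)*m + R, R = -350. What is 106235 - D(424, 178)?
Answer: 30900911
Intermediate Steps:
D(X, m) = -2100 - 408*X*m (D(X, m) = 6*((-68*X)*m - 350) = 6*(-68*X*m - 350) = 6*(-350 - 68*X*m) = -2100 - 408*X*m)
106235 - D(424, 178) = 106235 - (-2100 - 408*424*178) = 106235 - (-2100 - 30792576) = 106235 - 1*(-30794676) = 106235 + 30794676 = 30900911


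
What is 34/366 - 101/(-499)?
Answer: 26966/91317 ≈ 0.29530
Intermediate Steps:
34/366 - 101/(-499) = 34*(1/366) - 101*(-1/499) = 17/183 + 101/499 = 26966/91317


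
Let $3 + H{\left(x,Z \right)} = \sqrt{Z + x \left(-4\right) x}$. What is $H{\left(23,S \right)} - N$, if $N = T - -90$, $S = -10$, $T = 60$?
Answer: $-153 + i \sqrt{2126} \approx -153.0 + 46.109 i$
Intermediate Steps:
$H{\left(x,Z \right)} = -3 + \sqrt{Z - 4 x^{2}}$ ($H{\left(x,Z \right)} = -3 + \sqrt{Z + x \left(-4\right) x} = -3 + \sqrt{Z + - 4 x x} = -3 + \sqrt{Z - 4 x^{2}}$)
$N = 150$ ($N = 60 - -90 = 60 + 90 = 150$)
$H{\left(23,S \right)} - N = \left(-3 + \sqrt{-10 - 4 \cdot 23^{2}}\right) - 150 = \left(-3 + \sqrt{-10 - 2116}\right) - 150 = \left(-3 + \sqrt{-2126}\right) - 150 = \left(-3 + i \sqrt{2126}\right) - 150 = -153 + i \sqrt{2126}$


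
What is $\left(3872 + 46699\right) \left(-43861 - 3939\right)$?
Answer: $-2417293800$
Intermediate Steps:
$\left(3872 + 46699\right) \left(-43861 - 3939\right) = 50571 \left(-47800\right) = -2417293800$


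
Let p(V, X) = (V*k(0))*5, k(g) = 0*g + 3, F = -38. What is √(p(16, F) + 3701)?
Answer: √3941 ≈ 62.777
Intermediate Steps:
k(g) = 3 (k(g) = 0 + 3 = 3)
p(V, X) = 15*V (p(V, X) = (V*3)*5 = (3*V)*5 = 15*V)
√(p(16, F) + 3701) = √(15*16 + 3701) = √(240 + 3701) = √3941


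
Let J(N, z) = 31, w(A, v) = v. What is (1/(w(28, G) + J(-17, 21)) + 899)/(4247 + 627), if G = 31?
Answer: 55739/302188 ≈ 0.18445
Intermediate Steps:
(1/(w(28, G) + J(-17, 21)) + 899)/(4247 + 627) = (1/(31 + 31) + 899)/(4247 + 627) = (1/62 + 899)/4874 = (1/62 + 899)*(1/4874) = (55739/62)*(1/4874) = 55739/302188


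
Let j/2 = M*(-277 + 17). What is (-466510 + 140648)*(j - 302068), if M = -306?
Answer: 46581321176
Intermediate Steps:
j = 159120 (j = 2*(-306*(-277 + 17)) = 2*(-306*(-260)) = 2*79560 = 159120)
(-466510 + 140648)*(j - 302068) = (-466510 + 140648)*(159120 - 302068) = -325862*(-142948) = 46581321176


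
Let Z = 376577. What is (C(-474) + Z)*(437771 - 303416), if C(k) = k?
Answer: 50531318565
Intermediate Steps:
(C(-474) + Z)*(437771 - 303416) = (-474 + 376577)*(437771 - 303416) = 376103*134355 = 50531318565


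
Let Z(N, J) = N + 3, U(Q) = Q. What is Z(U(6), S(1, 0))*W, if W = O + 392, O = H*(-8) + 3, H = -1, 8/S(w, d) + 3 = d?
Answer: 3627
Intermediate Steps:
S(w, d) = 8/(-3 + d)
Z(N, J) = 3 + N
O = 11 (O = -1*(-8) + 3 = 8 + 3 = 11)
W = 403 (W = 11 + 392 = 403)
Z(U(6), S(1, 0))*W = (3 + 6)*403 = 9*403 = 3627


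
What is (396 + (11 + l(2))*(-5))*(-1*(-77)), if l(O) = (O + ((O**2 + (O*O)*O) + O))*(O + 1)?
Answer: 7777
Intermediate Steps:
l(O) = (1 + O)*(O**2 + O**3 + 2*O) (l(O) = (O + ((O**2 + O**2*O) + O))*(1 + O) = (O + ((O**2 + O**3) + O))*(1 + O) = (O + (O + O**2 + O**3))*(1 + O) = (O**2 + O**3 + 2*O)*(1 + O) = (1 + O)*(O**2 + O**3 + 2*O))
(396 + (11 + l(2))*(-5))*(-1*(-77)) = (396 + (11 + 2*(2 + 2**3 + 2*2**2 + 3*2))*(-5))*(-1*(-77)) = (396 + (11 + 2*(2 + 8 + 2*4 + 6))*(-5))*77 = (396 + (11 + 2*(2 + 8 + 8 + 6))*(-5))*77 = (396 + (11 + 2*24)*(-5))*77 = (396 + (11 + 48)*(-5))*77 = (396 + 59*(-5))*77 = (396 - 295)*77 = 101*77 = 7777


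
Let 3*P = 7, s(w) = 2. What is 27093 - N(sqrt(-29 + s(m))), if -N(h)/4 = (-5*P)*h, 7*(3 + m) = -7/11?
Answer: 27093 - 140*I*sqrt(3) ≈ 27093.0 - 242.49*I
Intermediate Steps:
m = -34/11 (m = -3 + (-7/11)/7 = -3 + (-7*1/11)/7 = -3 + (1/7)*(-7/11) = -3 - 1/11 = -34/11 ≈ -3.0909)
P = 7/3 (P = (1/3)*7 = 7/3 ≈ 2.3333)
N(h) = 140*h/3 (N(h) = -4*(-5*7/3)*h = -(-140)*h/3 = 140*h/3)
27093 - N(sqrt(-29 + s(m))) = 27093 - 140*sqrt(-29 + 2)/3 = 27093 - 140*sqrt(-27)/3 = 27093 - 140*3*I*sqrt(3)/3 = 27093 - 140*I*sqrt(3)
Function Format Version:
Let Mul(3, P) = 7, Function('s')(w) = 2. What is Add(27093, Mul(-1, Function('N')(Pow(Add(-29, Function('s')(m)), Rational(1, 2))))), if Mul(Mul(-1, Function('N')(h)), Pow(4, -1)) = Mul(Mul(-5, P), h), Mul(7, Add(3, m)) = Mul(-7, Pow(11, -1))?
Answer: Add(27093, Mul(-140, I, Pow(3, Rational(1, 2)))) ≈ Add(27093., Mul(-242.49, I))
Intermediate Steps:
m = Rational(-34, 11) (m = Add(-3, Mul(Rational(1, 7), Mul(-7, Pow(11, -1)))) = Add(-3, Mul(Rational(1, 7), Mul(-7, Rational(1, 11)))) = Add(-3, Mul(Rational(1, 7), Rational(-7, 11))) = Add(-3, Rational(-1, 11)) = Rational(-34, 11) ≈ -3.0909)
P = Rational(7, 3) (P = Mul(Rational(1, 3), 7) = Rational(7, 3) ≈ 2.3333)
Function('N')(h) = Mul(Rational(140, 3), h) (Function('N')(h) = Mul(-4, Mul(Mul(-5, Rational(7, 3)), h)) = Mul(-4, Mul(Rational(-35, 3), h)) = Mul(Rational(140, 3), h))
Add(27093, Mul(-1, Function('N')(Pow(Add(-29, Function('s')(m)), Rational(1, 2))))) = Add(27093, Mul(-1, Mul(Rational(140, 3), Pow(Add(-29, 2), Rational(1, 2))))) = Add(27093, Mul(-1, Mul(Rational(140, 3), Pow(-27, Rational(1, 2))))) = Add(27093, Mul(-1, Mul(Rational(140, 3), Mul(3, I, Pow(3, Rational(1, 2)))))) = Add(27093, Mul(-1, Mul(140, I, Pow(3, Rational(1, 2))))) = Add(27093, Mul(-140, I, Pow(3, Rational(1, 2))))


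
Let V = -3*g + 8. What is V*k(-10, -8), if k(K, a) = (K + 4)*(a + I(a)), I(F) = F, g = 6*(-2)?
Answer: 4224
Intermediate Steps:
g = -12
k(K, a) = 2*a*(4 + K) (k(K, a) = (K + 4)*(a + a) = (4 + K)*(2*a) = 2*a*(4 + K))
V = 44 (V = -3*(-12) + 8 = 36 + 8 = 44)
V*k(-10, -8) = 44*(2*(-8)*(4 - 10)) = 44*(2*(-8)*(-6)) = 44*96 = 4224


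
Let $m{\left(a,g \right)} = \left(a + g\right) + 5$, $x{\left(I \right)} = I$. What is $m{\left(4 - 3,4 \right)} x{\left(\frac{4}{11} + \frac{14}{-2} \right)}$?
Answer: $- \frac{730}{11} \approx -66.364$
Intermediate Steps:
$m{\left(a,g \right)} = 5 + a + g$
$m{\left(4 - 3,4 \right)} x{\left(\frac{4}{11} + \frac{14}{-2} \right)} = \left(5 + \left(4 - 3\right) + 4\right) \left(\frac{4}{11} + \frac{14}{-2}\right) = \left(5 + \left(4 - 3\right) + 4\right) \left(4 \cdot \frac{1}{11} + 14 \left(- \frac{1}{2}\right)\right) = \left(5 + 1 + 4\right) \left(\frac{4}{11} - 7\right) = 10 \left(- \frac{73}{11}\right) = - \frac{730}{11}$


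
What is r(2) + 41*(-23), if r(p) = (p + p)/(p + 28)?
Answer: -14143/15 ≈ -942.87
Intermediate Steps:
r(p) = 2*p/(28 + p) (r(p) = (2*p)/(28 + p) = 2*p/(28 + p))
r(2) + 41*(-23) = 2*2/(28 + 2) + 41*(-23) = 2*2/30 - 943 = 2*2*(1/30) - 943 = 2/15 - 943 = -14143/15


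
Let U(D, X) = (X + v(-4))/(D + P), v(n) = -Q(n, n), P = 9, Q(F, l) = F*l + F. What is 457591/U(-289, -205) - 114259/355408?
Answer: 209846985261/355408 ≈ 5.9044e+5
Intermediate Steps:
Q(F, l) = F + F*l
v(n) = -n*(1 + n)
U(D, X) = (-12 + X)/(9 + D) (U(D, X) = (X - 1*(-4)*(1 - 4))/(D + 9) = (X - 1*(-4)*(-3))/(9 + D) = (X - 12)/(9 + D) = (-12 + X)/(9 + D))
457591/U(-289, -205) - 114259/355408 = 457591/(((-12 - 205)/(9 - 289))) - 114259/355408 = 457591/((-217/(-280))) - 114259*1/355408 = 457591/((-1/280*(-217))) - 114259/355408 = 457591/(31/40) - 114259/355408 = 457591*(40/31) - 114259/355408 = 590440 - 114259/355408 = 209846985261/355408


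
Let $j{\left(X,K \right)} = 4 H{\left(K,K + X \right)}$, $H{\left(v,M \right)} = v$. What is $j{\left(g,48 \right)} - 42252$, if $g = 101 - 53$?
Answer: $-42060$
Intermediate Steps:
$g = 48$
$j{\left(X,K \right)} = 4 K$
$j{\left(g,48 \right)} - 42252 = 4 \cdot 48 - 42252 = 192 - 42252 = -42060$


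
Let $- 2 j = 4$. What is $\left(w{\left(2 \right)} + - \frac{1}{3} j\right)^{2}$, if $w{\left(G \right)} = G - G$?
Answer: $\frac{4}{9} \approx 0.44444$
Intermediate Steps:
$w{\left(G \right)} = 0$
$j = -2$ ($j = \left(- \frac{1}{2}\right) 4 = -2$)
$\left(w{\left(2 \right)} + - \frac{1}{3} j\right)^{2} = \left(0 + - \frac{1}{3} \left(-2\right)\right)^{2} = \left(0 + \left(-1\right) \frac{1}{3} \left(-2\right)\right)^{2} = \left(0 - - \frac{2}{3}\right)^{2} = \left(0 + \frac{2}{3}\right)^{2} = \left(\frac{2}{3}\right)^{2} = \frac{4}{9}$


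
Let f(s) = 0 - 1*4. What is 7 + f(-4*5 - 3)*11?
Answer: -37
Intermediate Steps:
f(s) = -4 (f(s) = 0 - 4 = -4)
7 + f(-4*5 - 3)*11 = 7 - 4*11 = 7 - 44 = -37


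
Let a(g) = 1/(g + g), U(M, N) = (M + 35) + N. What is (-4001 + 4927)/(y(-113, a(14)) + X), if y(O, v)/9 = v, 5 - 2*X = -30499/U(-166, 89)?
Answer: -38892/15131 ≈ -2.5704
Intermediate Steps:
U(M, N) = 35 + M + N (U(M, N) = (35 + M) + N = 35 + M + N)
a(g) = 1/(2*g)
X = -4327/12 (X = 5/2 - (-30499)/(2*(35 - 166 + 89)) = 5/2 - (-30499)/(2*(-42)) = 5/2 - (-30499)*(-1)/(2*42) = 5/2 - ½*4357/6 = 5/2 - 4357/12 = -4327/12 ≈ -360.58)
y(O, v) = 9*v
(-4001 + 4927)/(y(-113, a(14)) + X) = (-4001 + 4927)/(9*((½)/14) - 4327/12) = 926/(9*((½)*(1/14)) - 4327/12) = 926/(9*(1/28) - 4327/12) = 926/(9/28 - 4327/12) = 926/(-15131/42) = 926*(-42/15131) = -38892/15131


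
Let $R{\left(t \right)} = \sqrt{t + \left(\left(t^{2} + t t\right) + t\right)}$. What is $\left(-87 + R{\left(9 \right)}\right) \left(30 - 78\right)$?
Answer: $4176 - 288 \sqrt{5} \approx 3532.0$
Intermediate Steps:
$R{\left(t \right)} = \sqrt{2 t + 2 t^{2}}$ ($R{\left(t \right)} = \sqrt{t + \left(\left(t^{2} + t^{2}\right) + t\right)} = \sqrt{t + \left(2 t^{2} + t\right)} = \sqrt{t + \left(t + 2 t^{2}\right)} = \sqrt{2 t + 2 t^{2}}$)
$\left(-87 + R{\left(9 \right)}\right) \left(30 - 78\right) = \left(-87 + \sqrt{2} \sqrt{9 \left(1 + 9\right)}\right) \left(30 - 78\right) = \left(-87 + \sqrt{2} \sqrt{9 \cdot 10}\right) \left(30 - 78\right) = \left(-87 + \sqrt{2} \sqrt{90}\right) \left(-48\right) = \left(-87 + \sqrt{2} \cdot 3 \sqrt{10}\right) \left(-48\right) = \left(-87 + 6 \sqrt{5}\right) \left(-48\right) = 4176 - 288 \sqrt{5}$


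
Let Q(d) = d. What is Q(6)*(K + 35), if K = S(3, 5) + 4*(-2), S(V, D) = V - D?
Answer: 150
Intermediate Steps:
K = -10 (K = (3 - 1*5) + 4*(-2) = (3 - 5) - 8 = -2 - 8 = -10)
Q(6)*(K + 35) = 6*(-10 + 35) = 6*25 = 150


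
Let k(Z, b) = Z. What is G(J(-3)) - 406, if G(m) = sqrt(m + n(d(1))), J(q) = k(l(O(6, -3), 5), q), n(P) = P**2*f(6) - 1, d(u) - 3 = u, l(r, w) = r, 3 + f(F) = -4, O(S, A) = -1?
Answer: -406 + I*sqrt(114) ≈ -406.0 + 10.677*I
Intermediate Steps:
f(F) = -7 (f(F) = -3 - 4 = -7)
d(u) = 3 + u
n(P) = -1 - 7*P**2 (n(P) = P**2*(-7) - 1 = -7*P**2 - 1 = -1 - 7*P**2)
J(q) = -1
G(m) = sqrt(-113 + m) (G(m) = sqrt(m + (-1 - 7*(3 + 1)**2)) = sqrt(m + (-1 - 7*4**2)) = sqrt(m + (-1 - 7*16)) = sqrt(m + (-1 - 112)) = sqrt(m - 113) = sqrt(-113 + m))
G(J(-3)) - 406 = sqrt(-113 - 1) - 406 = sqrt(-114) - 406 = I*sqrt(114) - 406 = -406 + I*sqrt(114)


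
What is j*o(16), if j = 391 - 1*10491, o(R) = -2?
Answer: 20200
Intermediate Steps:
j = -10100 (j = 391 - 10491 = -10100)
j*o(16) = -10100*(-2) = 20200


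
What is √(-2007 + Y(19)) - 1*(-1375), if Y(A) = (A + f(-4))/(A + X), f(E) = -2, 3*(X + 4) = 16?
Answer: 1375 + 2*I*√1866234/61 ≈ 1375.0 + 44.79*I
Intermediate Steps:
X = 4/3 (X = -4 + (⅓)*16 = -4 + 16/3 = 4/3 ≈ 1.3333)
Y(A) = (-2 + A)/(4/3 + A) (Y(A) = (A - 2)/(A + 4/3) = (-2 + A)/(4/3 + A))
√(-2007 + Y(19)) - 1*(-1375) = √(-2007 + 3*(-2 + 19)/(4 + 3*19)) - 1*(-1375) = √(-2007 + 3*17/(4 + 57)) + 1375 = √(-2007 + 3*17/61) + 1375 = √(-2007 + 3*(1/61)*17) + 1375 = √(-2007 + 51/61) + 1375 = √(-122376/61) + 1375 = 2*I*√1866234/61 + 1375 = 1375 + 2*I*√1866234/61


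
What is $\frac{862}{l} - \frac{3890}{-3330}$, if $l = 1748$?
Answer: $\frac{483509}{291042} \approx 1.6613$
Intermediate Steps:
$\frac{862}{l} - \frac{3890}{-3330} = \frac{862}{1748} - \frac{3890}{-3330} = 862 \cdot \frac{1}{1748} - - \frac{389}{333} = \frac{431}{874} + \frac{389}{333} = \frac{483509}{291042}$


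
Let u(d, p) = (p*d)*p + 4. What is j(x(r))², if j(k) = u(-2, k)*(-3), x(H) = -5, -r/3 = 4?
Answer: 19044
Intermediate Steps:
r = -12 (r = -3*4 = -12)
u(d, p) = 4 + d*p² (u(d, p) = (d*p)*p + 4 = d*p² + 4 = 4 + d*p²)
j(k) = -12 + 6*k² (j(k) = (4 - 2*k²)*(-3) = -12 + 6*k²)
j(x(r))² = (-12 + 6*(-5)²)² = (-12 + 6*25)² = (-12 + 150)² = 138² = 19044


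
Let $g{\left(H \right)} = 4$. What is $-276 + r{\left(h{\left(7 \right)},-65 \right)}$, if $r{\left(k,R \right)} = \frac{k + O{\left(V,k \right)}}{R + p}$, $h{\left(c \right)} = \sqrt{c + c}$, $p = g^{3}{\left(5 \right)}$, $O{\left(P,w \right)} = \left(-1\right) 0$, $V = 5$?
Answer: $-276 - \sqrt{14} \approx -279.74$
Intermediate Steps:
$O{\left(P,w \right)} = 0$
$p = 64$ ($p = 4^{3} = 64$)
$h{\left(c \right)} = \sqrt{2} \sqrt{c}$ ($h{\left(c \right)} = \sqrt{2 c} = \sqrt{2} \sqrt{c}$)
$r{\left(k,R \right)} = \frac{k}{64 + R}$ ($r{\left(k,R \right)} = \frac{k + 0}{R + 64} = \frac{k}{64 + R}$)
$-276 + r{\left(h{\left(7 \right)},-65 \right)} = -276 + \frac{\sqrt{2} \sqrt{7}}{64 - 65} = -276 + \frac{\sqrt{14}}{-1} = -276 + \sqrt{14} \left(-1\right) = -276 - \sqrt{14}$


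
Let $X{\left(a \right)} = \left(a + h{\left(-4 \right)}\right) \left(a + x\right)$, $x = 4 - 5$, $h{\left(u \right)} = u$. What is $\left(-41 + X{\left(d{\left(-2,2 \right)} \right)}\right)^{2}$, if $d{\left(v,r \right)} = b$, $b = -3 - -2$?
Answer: $961$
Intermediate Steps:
$b = -1$ ($b = -3 + 2 = -1$)
$d{\left(v,r \right)} = -1$
$x = -1$
$X{\left(a \right)} = \left(-1 + a\right) \left(-4 + a\right)$ ($X{\left(a \right)} = \left(a - 4\right) \left(a - 1\right) = \left(-4 + a\right) \left(-1 + a\right) = \left(-1 + a\right) \left(-4 + a\right)$)
$\left(-41 + X{\left(d{\left(-2,2 \right)} \right)}\right)^{2} = \left(-41 + \left(4 + \left(-1\right)^{2} - -5\right)\right)^{2} = \left(-41 + \left(4 + 1 + 5\right)\right)^{2} = \left(-41 + 10\right)^{2} = \left(-31\right)^{2} = 961$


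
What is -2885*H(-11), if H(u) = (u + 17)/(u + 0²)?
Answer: 17310/11 ≈ 1573.6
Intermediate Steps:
H(u) = (17 + u)/u (H(u) = (17 + u)/(u + 0) = (17 + u)/u)
-2885*H(-11) = -2885*(17 - 11)/(-11) = -(-2885)*6/11 = -2885*(-6/11) = 17310/11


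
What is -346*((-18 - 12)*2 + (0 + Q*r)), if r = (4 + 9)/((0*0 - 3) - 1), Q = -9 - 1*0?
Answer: 21279/2 ≈ 10640.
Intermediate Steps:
Q = -9 (Q = -9 + 0 = -9)
r = -13/4 (r = 13/((0 - 3) - 1) = 13/(-3 - 1) = 13/(-4) = 13*(-¼) = -13/4 ≈ -3.2500)
-346*((-18 - 12)*2 + (0 + Q*r)) = -346*((-18 - 12)*2 + (0 - 9*(-13/4))) = -346*(-30*2 + (0 + 117/4)) = -346*(-60 + 117/4) = -346*(-123/4) = 21279/2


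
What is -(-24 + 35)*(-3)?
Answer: 33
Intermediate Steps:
-(-24 + 35)*(-3) = -11*(-3) = -1*(-33) = 33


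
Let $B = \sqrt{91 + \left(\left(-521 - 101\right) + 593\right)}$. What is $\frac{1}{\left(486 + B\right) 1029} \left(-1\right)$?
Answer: $- \frac{81}{40496981} + \frac{\sqrt{62}}{242981886} \approx -1.9677 \cdot 10^{-6}$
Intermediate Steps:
$B = \sqrt{62}$ ($B = \sqrt{91 + \left(-622 + 593\right)} = \sqrt{91 - 29} = \sqrt{62} \approx 7.874$)
$\frac{1}{\left(486 + B\right) 1029} \left(-1\right) = \frac{1}{\left(486 + \sqrt{62}\right) 1029} \left(-1\right) = \frac{1}{486 + \sqrt{62}} \cdot \frac{1}{1029} \left(-1\right) = \frac{1}{1029 \left(486 + \sqrt{62}\right)} \left(-1\right) = - \frac{1}{1029 \left(486 + \sqrt{62}\right)}$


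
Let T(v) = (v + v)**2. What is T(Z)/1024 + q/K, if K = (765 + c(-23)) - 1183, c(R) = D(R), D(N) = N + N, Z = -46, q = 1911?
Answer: 7697/1856 ≈ 4.1471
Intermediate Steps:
D(N) = 2*N
c(R) = 2*R
K = -464 (K = (765 + 2*(-23)) - 1183 = (765 - 46) - 1183 = 719 - 1183 = -464)
T(v) = 4*v**2 (T(v) = (2*v)**2 = 4*v**2)
T(Z)/1024 + q/K = (4*(-46)**2)/1024 + 1911/(-464) = (4*2116)*(1/1024) + 1911*(-1/464) = 8464*(1/1024) - 1911/464 = 529/64 - 1911/464 = 7697/1856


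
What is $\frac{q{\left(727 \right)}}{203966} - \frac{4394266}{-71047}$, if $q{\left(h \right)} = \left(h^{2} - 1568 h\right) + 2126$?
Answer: $\frac{852993271749}{14491172402} \approx 58.863$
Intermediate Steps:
$q{\left(h \right)} = 2126 + h^{2} - 1568 h$
$\frac{q{\left(727 \right)}}{203966} - \frac{4394266}{-71047} = \frac{2126 + 727^{2} - 1139936}{203966} - \frac{4394266}{-71047} = \left(2126 + 528529 - 1139936\right) \frac{1}{203966} - - \frac{4394266}{71047} = \left(-609281\right) \frac{1}{203966} + \frac{4394266}{71047} = - \frac{609281}{203966} + \frac{4394266}{71047} = \frac{852993271749}{14491172402}$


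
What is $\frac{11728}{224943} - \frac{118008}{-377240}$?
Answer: $\frac{3871168033}{10607187165} \approx 0.36496$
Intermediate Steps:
$\frac{11728}{224943} - \frac{118008}{-377240} = 11728 \cdot \frac{1}{224943} - - \frac{14751}{47155} = \frac{11728}{224943} + \frac{14751}{47155} = \frac{3871168033}{10607187165}$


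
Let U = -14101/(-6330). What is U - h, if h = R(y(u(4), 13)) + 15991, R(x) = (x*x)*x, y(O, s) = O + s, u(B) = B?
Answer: -132308219/6330 ≈ -20902.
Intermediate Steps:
U = 14101/6330 (U = -14101*(-1/6330) = 14101/6330 ≈ 2.2276)
R(x) = x³ (R(x) = x²*x = x³)
h = 20904 (h = (4 + 13)³ + 15991 = 17³ + 15991 = 4913 + 15991 = 20904)
U - h = 14101/6330 - 1*20904 = 14101/6330 - 20904 = -132308219/6330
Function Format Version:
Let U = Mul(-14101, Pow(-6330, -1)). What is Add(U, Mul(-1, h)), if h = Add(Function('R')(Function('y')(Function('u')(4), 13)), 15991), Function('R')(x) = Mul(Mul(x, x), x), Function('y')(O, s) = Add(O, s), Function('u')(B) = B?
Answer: Rational(-132308219, 6330) ≈ -20902.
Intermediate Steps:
U = Rational(14101, 6330) (U = Mul(-14101, Rational(-1, 6330)) = Rational(14101, 6330) ≈ 2.2276)
Function('R')(x) = Pow(x, 3) (Function('R')(x) = Mul(Pow(x, 2), x) = Pow(x, 3))
h = 20904 (h = Add(Pow(Add(4, 13), 3), 15991) = Add(Pow(17, 3), 15991) = Add(4913, 15991) = 20904)
Add(U, Mul(-1, h)) = Add(Rational(14101, 6330), Mul(-1, 20904)) = Add(Rational(14101, 6330), -20904) = Rational(-132308219, 6330)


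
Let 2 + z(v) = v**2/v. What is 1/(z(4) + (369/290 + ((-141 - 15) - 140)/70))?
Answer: -2030/1941 ≈ -1.0459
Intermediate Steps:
z(v) = -2 + v (z(v) = -2 + v**2/v = -2 + v)
1/(z(4) + (369/290 + ((-141 - 15) - 140)/70)) = 1/((-2 + 4) + (369/290 + ((-141 - 15) - 140)/70)) = 1/(2 + (369*(1/290) + (-156 - 140)*(1/70))) = 1/(2 + (369/290 - 296*1/70)) = 1/(2 + (369/290 - 148/35)) = 1/(2 - 6001/2030) = 1/(-1941/2030) = -2030/1941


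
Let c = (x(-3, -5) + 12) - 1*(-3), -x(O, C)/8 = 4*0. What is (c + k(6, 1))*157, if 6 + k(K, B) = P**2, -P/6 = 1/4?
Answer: 7065/4 ≈ 1766.3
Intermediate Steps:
x(O, C) = 0 (x(O, C) = -32*0 = -8*0 = 0)
P = -3/2 (P = -6/4 = -6*1/4 = -3/2 ≈ -1.5000)
c = 15 (c = (0 + 12) - 1*(-3) = 12 + 3 = 15)
k(K, B) = -15/4 (k(K, B) = -6 + (-3/2)**2 = -6 + 9/4 = -15/4)
(c + k(6, 1))*157 = (15 - 15/4)*157 = (45/4)*157 = 7065/4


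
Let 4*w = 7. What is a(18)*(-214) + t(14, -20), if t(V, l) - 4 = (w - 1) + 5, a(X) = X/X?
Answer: -817/4 ≈ -204.25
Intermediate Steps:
w = 7/4 (w = (¼)*7 = 7/4 ≈ 1.7500)
a(X) = 1
t(V, l) = 39/4 (t(V, l) = 4 + ((7/4 - 1) + 5) = 4 + (¾ + 5) = 4 + 23/4 = 39/4)
a(18)*(-214) + t(14, -20) = 1*(-214) + 39/4 = -214 + 39/4 = -817/4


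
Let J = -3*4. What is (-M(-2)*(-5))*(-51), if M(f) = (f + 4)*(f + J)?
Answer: 7140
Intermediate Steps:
J = -12
M(f) = (-12 + f)*(4 + f) (M(f) = (f + 4)*(f - 12) = (4 + f)*(-12 + f) = (-12 + f)*(4 + f))
(-M(-2)*(-5))*(-51) = (-(-48 + (-2)² - 8*(-2))*(-5))*(-51) = (-(-48 + 4 + 16)*(-5))*(-51) = (-1*(-28)*(-5))*(-51) = (28*(-5))*(-51) = -140*(-51) = 7140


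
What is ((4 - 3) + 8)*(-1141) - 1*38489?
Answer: -48758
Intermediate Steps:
((4 - 3) + 8)*(-1141) - 1*38489 = (1 + 8)*(-1141) - 38489 = 9*(-1141) - 38489 = -10269 - 38489 = -48758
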